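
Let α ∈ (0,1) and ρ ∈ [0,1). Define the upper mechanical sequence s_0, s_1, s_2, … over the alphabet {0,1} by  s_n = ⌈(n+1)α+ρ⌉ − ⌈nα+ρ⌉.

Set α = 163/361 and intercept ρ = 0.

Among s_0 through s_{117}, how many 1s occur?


#1s = Σ_{n=0}^{117} s_n = Σ_{n=0}^{117} (⌈(n+1)α+ρ⌉ − ⌈nα+ρ⌉)
the sum telescopes: every ⌈nα+ρ⌉ with 0 < n < 118 appears once with + and once with −, leaving ⌈118α+ρ⌉ − ⌈0·α+ρ⌉
118α + ρ = (118·163) / 361 = 19234/361
ρ = 0/361
⌈19234/361⌉ = 54,  ⌈0/361⌉ = 0
#1s = 54 − 0 = 54

54


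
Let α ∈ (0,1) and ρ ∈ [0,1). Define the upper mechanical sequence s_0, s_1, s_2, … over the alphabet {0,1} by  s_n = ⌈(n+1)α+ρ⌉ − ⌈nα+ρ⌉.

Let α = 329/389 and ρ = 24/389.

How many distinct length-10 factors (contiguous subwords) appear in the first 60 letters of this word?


t_n = ⌈(n·329+24)/389⌉ for n = 0 … 60:
  n=0…9: ⌈24/389⌉=1 ⌈353/389⌉=1 ⌈682/389⌉=2 ⌈1011/389⌉=3 ⌈1340/389⌉=4 ⌈1669/389⌉=5 ⌈1998/389⌉=6 ⌈2327/389⌉=6 ⌈2656/389⌉=7 ⌈2985/389⌉=8
  n=10…19: ⌈3314/389⌉=9 ⌈3643/389⌉=10 ⌈3972/389⌉=11 ⌈4301/389⌉=12 ⌈4630/389⌉=12 ⌈4959/389⌉=13 ⌈5288/389⌉=14 ⌈5617/389⌉=15 ⌈5946/389⌉=16 ⌈6275/389⌉=17
  n=20…29: ⌈6604/389⌉=17 ⌈6933/389⌉=18 ⌈7262/389⌉=19 ⌈7591/389⌉=20 ⌈7920/389⌉=21 ⌈8249/389⌉=22 ⌈8578/389⌉=23 ⌈8907/389⌉=23 ⌈9236/389⌉=24 ⌈9565/389⌉=25
  n=30…39: ⌈9894/389⌉=26 ⌈10223/389⌉=27 ⌈10552/389⌉=28 ⌈10881/389⌉=28 ⌈11210/389⌉=29 ⌈11539/389⌉=30 ⌈11868/389⌉=31 ⌈12197/389⌉=32 ⌈12526/389⌉=33 ⌈12855/389⌉=34
  n=40…49: ⌈13184/389⌉=34 ⌈13513/389⌉=35 ⌈13842/389⌉=36 ⌈14171/389⌉=37 ⌈14500/389⌉=38 ⌈14829/389⌉=39 ⌈15158/389⌉=39 ⌈15487/389⌉=40 ⌈15816/389⌉=41 ⌈16145/389⌉=42
  n=50…59: ⌈16474/389⌉=43 ⌈16803/389⌉=44 ⌈17132/389⌉=45 ⌈17461/389⌉=45 ⌈17790/389⌉=46 ⌈18119/389⌉=47 ⌈18448/389⌉=48 ⌈18777/389⌉=49 ⌈19106/389⌉=50 ⌈19435/389⌉=50
  n=60: ⌈19764/389⌉=51
s_n = t_(n+1) − t_n for n = 0 … 59 gives
prefix = 011111011111101111101111110111110111111011111011111101111101
slide a length-10 window over [0..9] … [50..59] (51 windows); first occurrence of each distinct factor:
  [  0..  9] 0111110111
  [  1.. 10] 1111101111
  [  2.. 11] 1111011111
  [  3.. 12] 1110111111
  [  4.. 13] 1101111110
  [  5.. 14] 1011111101
  [  6.. 15] 0111111011
  [  7.. 16] 1111110111
  [ 10.. 19] 1110111110
  [ 11.. 20] 1101111101
  [ 12.. 21] 1011111011
  (the other 40 windows repeat one of these)
distinct factors: {0111110111, 0111111011, 1011111011, 1011111101, 1101111101, 1101111110, 1110111110, 1110111111, 1111011111, 1111101111, 1111110111}
count = 11  (Sturmian bound for length 10 is 11)

11


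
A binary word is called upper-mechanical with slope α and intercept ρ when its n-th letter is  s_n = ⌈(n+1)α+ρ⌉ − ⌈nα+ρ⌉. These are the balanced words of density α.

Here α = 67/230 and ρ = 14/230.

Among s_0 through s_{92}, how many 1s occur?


27

#1s = Σ_{n=0}^{92} s_n = Σ_{n=0}^{92} (⌈(n+1)α+ρ⌉ − ⌈nα+ρ⌉)
the sum telescopes: every ⌈nα+ρ⌉ with 0 < n < 93 appears once with + and once with −, leaving ⌈93α+ρ⌉ − ⌈0·α+ρ⌉
93α + ρ = (93·67 + 14) / 230 = 6245/230
ρ = 14/230
⌈6245/230⌉ = 28,  ⌈14/230⌉ = 1
#1s = 28 − 1 = 27


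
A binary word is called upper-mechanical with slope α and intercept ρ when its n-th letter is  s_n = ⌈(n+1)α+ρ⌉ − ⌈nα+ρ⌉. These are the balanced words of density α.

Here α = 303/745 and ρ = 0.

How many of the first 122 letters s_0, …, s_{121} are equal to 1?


50

#1s = Σ_{n=0}^{121} s_n = Σ_{n=0}^{121} (⌈(n+1)α+ρ⌉ − ⌈nα+ρ⌉)
the sum telescopes: every ⌈nα+ρ⌉ with 0 < n < 122 appears once with + and once with −, leaving ⌈122α+ρ⌉ − ⌈0·α+ρ⌉
122α + ρ = (122·303) / 745 = 36966/745
ρ = 0/745
⌈36966/745⌉ = 50,  ⌈0/745⌉ = 0
#1s = 50 − 0 = 50


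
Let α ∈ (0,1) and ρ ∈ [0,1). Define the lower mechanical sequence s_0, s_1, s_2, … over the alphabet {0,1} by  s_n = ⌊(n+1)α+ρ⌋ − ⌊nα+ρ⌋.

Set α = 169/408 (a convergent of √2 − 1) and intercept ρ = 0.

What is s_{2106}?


(n+1)α + ρ = (2107·169) / 408 = 356083/408
nα + ρ     = (2106·169) / 408 = 355914/408
⌊356083/408⌋ = 872,  ⌊355914/408⌋ = 872
s_{2106} = 872 − 872 = 0

0


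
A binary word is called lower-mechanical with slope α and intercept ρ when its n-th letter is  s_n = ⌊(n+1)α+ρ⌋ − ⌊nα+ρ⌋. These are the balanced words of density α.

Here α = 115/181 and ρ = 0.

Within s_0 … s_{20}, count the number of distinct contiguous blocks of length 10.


11

t_n = ⌊(n·115)/181⌋ for n = 0 … 21:
  n=0…9: ⌊0/181⌋=0 ⌊115/181⌋=0 ⌊230/181⌋=1 ⌊345/181⌋=1 ⌊460/181⌋=2 ⌊575/181⌋=3 ⌊690/181⌋=3 ⌊805/181⌋=4 ⌊920/181⌋=5 ⌊1035/181⌋=5
  n=10…19: ⌊1150/181⌋=6 ⌊1265/181⌋=6 ⌊1380/181⌋=7 ⌊1495/181⌋=8 ⌊1610/181⌋=8 ⌊1725/181⌋=9 ⌊1840/181⌋=10 ⌊1955/181⌋=10 ⌊2070/181⌋=11 ⌊2185/181⌋=12
  n=20…21: ⌊2300/181⌋=12 ⌊2415/181⌋=13
s_n = t_(n+1) − t_n for n = 0 … 20 gives
prefix = 010110110101101101101
slide a length-10 window over [0..9] … [11..20] (12 windows); first occurrence of each distinct factor:
  [  0..  9] 0101101101
  [  1.. 10] 1011011010
  [  2.. 11] 0110110101
  [  3.. 12] 1101101011
  [  4.. 13] 1011010110
  [  5.. 14] 0110101101
  [  6.. 15] 1101011011
  [  7.. 16] 1010110110
  [  9.. 18] 1011011011
  [ 10.. 19] 0110110110
  [ 11.. 20] 1101101101
  (the other 1 window repeats one of these)
distinct factors: {0101101101, 0110101101, 0110110101, 0110110110, 1010110110, 1011010110, 1011011010, 1011011011, 1101011011, 1101101011, 1101101101}
count = 11  (Sturmian bound for length 10 is 11)


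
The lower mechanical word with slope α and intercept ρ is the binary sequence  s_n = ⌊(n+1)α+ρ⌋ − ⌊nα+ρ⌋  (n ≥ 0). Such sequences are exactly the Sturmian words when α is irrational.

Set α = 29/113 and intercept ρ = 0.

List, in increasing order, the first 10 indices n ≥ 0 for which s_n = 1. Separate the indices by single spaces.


3 7 11 15 19 23 27 31 35 38

n=0: ⌊29/113⌋−⌊0/113⌋ = 0−0 = 0
n=1: ⌊58/113⌋−⌊29/113⌋ = 0−0 = 0
n=2: ⌊87/113⌋−⌊58/113⌋ = 0−0 = 0
n=3: ⌊116/113⌋−⌊87/113⌋ = 1−0 = 1  ← one
n=4: ⌊145/113⌋−⌊116/113⌋ = 1−1 = 0
n=5: ⌊174/113⌋−⌊145/113⌋ = 1−1 = 0
n=6: ⌊203/113⌋−⌊174/113⌋ = 1−1 = 0
n=7: ⌊232/113⌋−⌊203/113⌋ = 2−1 = 1  ← one
n=8: ⌊261/113⌋−⌊232/113⌋ = 2−2 = 0
n=9: ⌊290/113⌋−⌊261/113⌋ = 2−2 = 0
n=10: ⌊319/113⌋−⌊290/113⌋ = 2−2 = 0
n=11: ⌊348/113⌋−⌊319/113⌋ = 3−2 = 1  ← one
n=12: ⌊377/113⌋−⌊348/113⌋ = 3−3 = 0
n=13: ⌊406/113⌋−⌊377/113⌋ = 3−3 = 0
n=14: ⌊435/113⌋−⌊406/113⌋ = 3−3 = 0
n=15: ⌊464/113⌋−⌊435/113⌋ = 4−3 = 1  ← one
n=16: ⌊493/113⌋−⌊464/113⌋ = 4−4 = 0
n=17: ⌊522/113⌋−⌊493/113⌋ = 4−4 = 0
n=18: ⌊551/113⌋−⌊522/113⌋ = 4−4 = 0
n=19: ⌊580/113⌋−⌊551/113⌋ = 5−4 = 1  ← one
n=20: ⌊609/113⌋−⌊580/113⌋ = 5−5 = 0
n=21: ⌊638/113⌋−⌊609/113⌋ = 5−5 = 0
n=22: ⌊667/113⌋−⌊638/113⌋ = 5−5 = 0
n=23: ⌊696/113⌋−⌊667/113⌋ = 6−5 = 1  ← one
n=24: ⌊725/113⌋−⌊696/113⌋ = 6−6 = 0
n=25: ⌊754/113⌋−⌊725/113⌋ = 6−6 = 0
n=26: ⌊783/113⌋−⌊754/113⌋ = 6−6 = 0
n=27: ⌊812/113⌋−⌊783/113⌋ = 7−6 = 1  ← one
n=28: ⌊841/113⌋−⌊812/113⌋ = 7−7 = 0
n=29: ⌊870/113⌋−⌊841/113⌋ = 7−7 = 0
n=30: ⌊899/113⌋−⌊870/113⌋ = 7−7 = 0
n=31: ⌊928/113⌋−⌊899/113⌋ = 8−7 = 1  ← one
n=32: ⌊957/113⌋−⌊928/113⌋ = 8−8 = 0
n=33: ⌊986/113⌋−⌊957/113⌋ = 8−8 = 0
n=34: ⌊1015/113⌋−⌊986/113⌋ = 8−8 = 0
n=35: ⌊1044/113⌋−⌊1015/113⌋ = 9−8 = 1  ← one
n=36: ⌊1073/113⌋−⌊1044/113⌋ = 9−9 = 0
n=37: ⌊1102/113⌋−⌊1073/113⌋ = 9−9 = 0
n=38: ⌊1131/113⌋−⌊1102/113⌋ = 10−9 = 1  ← one
positions of the first 10 ones: 3 7 11 15 19 23 27 31 35 38


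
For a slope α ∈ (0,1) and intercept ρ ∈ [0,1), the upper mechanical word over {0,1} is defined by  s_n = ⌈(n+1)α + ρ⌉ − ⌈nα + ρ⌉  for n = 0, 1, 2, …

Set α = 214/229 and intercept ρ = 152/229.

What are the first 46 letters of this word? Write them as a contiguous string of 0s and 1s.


n=0: ⌈(1·214+152)/229⌉ − ⌈(0·214+152)/229⌉ = ⌈366/229⌉ − ⌈152/229⌉ = 2 − 1 = 1
n=1: ⌈(2·214+152)/229⌉ − ⌈(1·214+152)/229⌉ = ⌈580/229⌉ − ⌈366/229⌉ = 3 − 2 = 1
n=2: ⌈(3·214+152)/229⌉ − ⌈(2·214+152)/229⌉ = ⌈794/229⌉ − ⌈580/229⌉ = 4 − 3 = 1
n=3: ⌈(4·214+152)/229⌉ − ⌈(3·214+152)/229⌉ = ⌈1008/229⌉ − ⌈794/229⌉ = 5 − 4 = 1
n=4: ⌈(5·214+152)/229⌉ − ⌈(4·214+152)/229⌉ = ⌈1222/229⌉ − ⌈1008/229⌉ = 6 − 5 = 1
n=5: ⌈(6·214+152)/229⌉ − ⌈(5·214+152)/229⌉ = ⌈1436/229⌉ − ⌈1222/229⌉ = 7 − 6 = 1
n=6: ⌈(7·214+152)/229⌉ − ⌈(6·214+152)/229⌉ = ⌈1650/229⌉ − ⌈1436/229⌉ = 8 − 7 = 1
n=7: ⌈(8·214+152)/229⌉ − ⌈(7·214+152)/229⌉ = ⌈1864/229⌉ − ⌈1650/229⌉ = 9 − 8 = 1
n=8: ⌈(9·214+152)/229⌉ − ⌈(8·214+152)/229⌉ = ⌈2078/229⌉ − ⌈1864/229⌉ = 10 − 9 = 1
n=9: ⌈(10·214+152)/229⌉ − ⌈(9·214+152)/229⌉ = ⌈2292/229⌉ − ⌈2078/229⌉ = 11 − 10 = 1
n=10: ⌈(11·214+152)/229⌉ − ⌈(10·214+152)/229⌉ = ⌈2506/229⌉ − ⌈2292/229⌉ = 11 − 11 = 0
n=11: ⌈(12·214+152)/229⌉ − ⌈(11·214+152)/229⌉ = ⌈2720/229⌉ − ⌈2506/229⌉ = 12 − 11 = 1
n=12: ⌈(13·214+152)/229⌉ − ⌈(12·214+152)/229⌉ = ⌈2934/229⌉ − ⌈2720/229⌉ = 13 − 12 = 1
n=13: ⌈(14·214+152)/229⌉ − ⌈(13·214+152)/229⌉ = ⌈3148/229⌉ − ⌈2934/229⌉ = 14 − 13 = 1
n=14: ⌈(15·214+152)/229⌉ − ⌈(14·214+152)/229⌉ = ⌈3362/229⌉ − ⌈3148/229⌉ = 15 − 14 = 1
n=15: ⌈(16·214+152)/229⌉ − ⌈(15·214+152)/229⌉ = ⌈3576/229⌉ − ⌈3362/229⌉ = 16 − 15 = 1
n=16: ⌈(17·214+152)/229⌉ − ⌈(16·214+152)/229⌉ = ⌈3790/229⌉ − ⌈3576/229⌉ = 17 − 16 = 1
n=17: ⌈(18·214+152)/229⌉ − ⌈(17·214+152)/229⌉ = ⌈4004/229⌉ − ⌈3790/229⌉ = 18 − 17 = 1
n=18: ⌈(19·214+152)/229⌉ − ⌈(18·214+152)/229⌉ = ⌈4218/229⌉ − ⌈4004/229⌉ = 19 − 18 = 1
n=19: ⌈(20·214+152)/229⌉ − ⌈(19·214+152)/229⌉ = ⌈4432/229⌉ − ⌈4218/229⌉ = 20 − 19 = 1
n=20: ⌈(21·214+152)/229⌉ − ⌈(20·214+152)/229⌉ = ⌈4646/229⌉ − ⌈4432/229⌉ = 21 − 20 = 1
n=21: ⌈(22·214+152)/229⌉ − ⌈(21·214+152)/229⌉ = ⌈4860/229⌉ − ⌈4646/229⌉ = 22 − 21 = 1
n=22: ⌈(23·214+152)/229⌉ − ⌈(22·214+152)/229⌉ = ⌈5074/229⌉ − ⌈4860/229⌉ = 23 − 22 = 1
n=23: ⌈(24·214+152)/229⌉ − ⌈(23·214+152)/229⌉ = ⌈5288/229⌉ − ⌈5074/229⌉ = 24 − 23 = 1
n=24: ⌈(25·214+152)/229⌉ − ⌈(24·214+152)/229⌉ = ⌈5502/229⌉ − ⌈5288/229⌉ = 25 − 24 = 1
n=25: ⌈(26·214+152)/229⌉ − ⌈(25·214+152)/229⌉ = ⌈5716/229⌉ − ⌈5502/229⌉ = 25 − 25 = 0
n=26: ⌈(27·214+152)/229⌉ − ⌈(26·214+152)/229⌉ = ⌈5930/229⌉ − ⌈5716/229⌉ = 26 − 25 = 1
n=27: ⌈(28·214+152)/229⌉ − ⌈(27·214+152)/229⌉ = ⌈6144/229⌉ − ⌈5930/229⌉ = 27 − 26 = 1
n=28: ⌈(29·214+152)/229⌉ − ⌈(28·214+152)/229⌉ = ⌈6358/229⌉ − ⌈6144/229⌉ = 28 − 27 = 1
n=29: ⌈(30·214+152)/229⌉ − ⌈(29·214+152)/229⌉ = ⌈6572/229⌉ − ⌈6358/229⌉ = 29 − 28 = 1
n=30: ⌈(31·214+152)/229⌉ − ⌈(30·214+152)/229⌉ = ⌈6786/229⌉ − ⌈6572/229⌉ = 30 − 29 = 1
n=31: ⌈(32·214+152)/229⌉ − ⌈(31·214+152)/229⌉ = ⌈7000/229⌉ − ⌈6786/229⌉ = 31 − 30 = 1
n=32: ⌈(33·214+152)/229⌉ − ⌈(32·214+152)/229⌉ = ⌈7214/229⌉ − ⌈7000/229⌉ = 32 − 31 = 1
n=33: ⌈(34·214+152)/229⌉ − ⌈(33·214+152)/229⌉ = ⌈7428/229⌉ − ⌈7214/229⌉ = 33 − 32 = 1
n=34: ⌈(35·214+152)/229⌉ − ⌈(34·214+152)/229⌉ = ⌈7642/229⌉ − ⌈7428/229⌉ = 34 − 33 = 1
n=35: ⌈(36·214+152)/229⌉ − ⌈(35·214+152)/229⌉ = ⌈7856/229⌉ − ⌈7642/229⌉ = 35 − 34 = 1
n=36: ⌈(37·214+152)/229⌉ − ⌈(36·214+152)/229⌉ = ⌈8070/229⌉ − ⌈7856/229⌉ = 36 − 35 = 1
n=37: ⌈(38·214+152)/229⌉ − ⌈(37·214+152)/229⌉ = ⌈8284/229⌉ − ⌈8070/229⌉ = 37 − 36 = 1
n=38: ⌈(39·214+152)/229⌉ − ⌈(38·214+152)/229⌉ = ⌈8498/229⌉ − ⌈8284/229⌉ = 38 − 37 = 1
n=39: ⌈(40·214+152)/229⌉ − ⌈(39·214+152)/229⌉ = ⌈8712/229⌉ − ⌈8498/229⌉ = 39 − 38 = 1
n=40: ⌈(41·214+152)/229⌉ − ⌈(40·214+152)/229⌉ = ⌈8926/229⌉ − ⌈8712/229⌉ = 39 − 39 = 0
n=41: ⌈(42·214+152)/229⌉ − ⌈(41·214+152)/229⌉ = ⌈9140/229⌉ − ⌈8926/229⌉ = 40 − 39 = 1
n=42: ⌈(43·214+152)/229⌉ − ⌈(42·214+152)/229⌉ = ⌈9354/229⌉ − ⌈9140/229⌉ = 41 − 40 = 1
n=43: ⌈(44·214+152)/229⌉ − ⌈(43·214+152)/229⌉ = ⌈9568/229⌉ − ⌈9354/229⌉ = 42 − 41 = 1
n=44: ⌈(45·214+152)/229⌉ − ⌈(44·214+152)/229⌉ = ⌈9782/229⌉ − ⌈9568/229⌉ = 43 − 42 = 1
n=45: ⌈(46·214+152)/229⌉ − ⌈(45·214+152)/229⌉ = ⌈9996/229⌉ − ⌈9782/229⌉ = 44 − 43 = 1

1111111111011111111111111011111111111111011111


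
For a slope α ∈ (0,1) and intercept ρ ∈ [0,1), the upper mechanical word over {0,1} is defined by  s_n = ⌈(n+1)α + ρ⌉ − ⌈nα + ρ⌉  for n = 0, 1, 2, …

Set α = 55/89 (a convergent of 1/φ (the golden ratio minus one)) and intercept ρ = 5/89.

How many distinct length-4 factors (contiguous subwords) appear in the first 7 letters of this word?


t_n = ⌈(n·55+5)/89⌉ for n = 0 … 7:
  n=0…7: ⌈5/89⌉=1 ⌈60/89⌉=1 ⌈115/89⌉=2 ⌈170/89⌉=2 ⌈225/89⌉=3 ⌈280/89⌉=4 ⌈335/89⌉=4 ⌈390/89⌉=5
s_n = t_(n+1) − t_n for n = 0 … 6 gives
prefix = 0101101
slide a length-4 window over [0..3] … [3..6] (4 windows); first occurrence of each distinct factor:
  [  0..  3] 0101
  [  1..  4] 1011
  [  2..  5] 0110
  [  3..  6] 1101
distinct factors: {0101, 0110, 1011, 1101}
count = 4  (Sturmian bound for length 4 is 5)

4


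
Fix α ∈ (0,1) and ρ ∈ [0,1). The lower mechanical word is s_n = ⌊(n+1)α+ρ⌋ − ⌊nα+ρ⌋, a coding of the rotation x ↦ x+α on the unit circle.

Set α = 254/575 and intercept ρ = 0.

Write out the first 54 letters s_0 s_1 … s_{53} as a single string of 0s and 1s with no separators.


n=0: ⌊(1·254)/575⌋ − ⌊(0·254)/575⌋ = ⌊254/575⌋ − ⌊0/575⌋ = 0 − 0 = 0
n=1: ⌊(2·254)/575⌋ − ⌊(1·254)/575⌋ = ⌊508/575⌋ − ⌊254/575⌋ = 0 − 0 = 0
n=2: ⌊(3·254)/575⌋ − ⌊(2·254)/575⌋ = ⌊762/575⌋ − ⌊508/575⌋ = 1 − 0 = 1
n=3: ⌊(4·254)/575⌋ − ⌊(3·254)/575⌋ = ⌊1016/575⌋ − ⌊762/575⌋ = 1 − 1 = 0
n=4: ⌊(5·254)/575⌋ − ⌊(4·254)/575⌋ = ⌊1270/575⌋ − ⌊1016/575⌋ = 2 − 1 = 1
n=5: ⌊(6·254)/575⌋ − ⌊(5·254)/575⌋ = ⌊1524/575⌋ − ⌊1270/575⌋ = 2 − 2 = 0
n=6: ⌊(7·254)/575⌋ − ⌊(6·254)/575⌋ = ⌊1778/575⌋ − ⌊1524/575⌋ = 3 − 2 = 1
n=7: ⌊(8·254)/575⌋ − ⌊(7·254)/575⌋ = ⌊2032/575⌋ − ⌊1778/575⌋ = 3 − 3 = 0
n=8: ⌊(9·254)/575⌋ − ⌊(8·254)/575⌋ = ⌊2286/575⌋ − ⌊2032/575⌋ = 3 − 3 = 0
n=9: ⌊(10·254)/575⌋ − ⌊(9·254)/575⌋ = ⌊2540/575⌋ − ⌊2286/575⌋ = 4 − 3 = 1
n=10: ⌊(11·254)/575⌋ − ⌊(10·254)/575⌋ = ⌊2794/575⌋ − ⌊2540/575⌋ = 4 − 4 = 0
n=11: ⌊(12·254)/575⌋ − ⌊(11·254)/575⌋ = ⌊3048/575⌋ − ⌊2794/575⌋ = 5 − 4 = 1
n=12: ⌊(13·254)/575⌋ − ⌊(12·254)/575⌋ = ⌊3302/575⌋ − ⌊3048/575⌋ = 5 − 5 = 0
n=13: ⌊(14·254)/575⌋ − ⌊(13·254)/575⌋ = ⌊3556/575⌋ − ⌊3302/575⌋ = 6 − 5 = 1
n=14: ⌊(15·254)/575⌋ − ⌊(14·254)/575⌋ = ⌊3810/575⌋ − ⌊3556/575⌋ = 6 − 6 = 0
n=15: ⌊(16·254)/575⌋ − ⌊(15·254)/575⌋ = ⌊4064/575⌋ − ⌊3810/575⌋ = 7 − 6 = 1
n=16: ⌊(17·254)/575⌋ − ⌊(16·254)/575⌋ = ⌊4318/575⌋ − ⌊4064/575⌋ = 7 − 7 = 0
n=17: ⌊(18·254)/575⌋ − ⌊(17·254)/575⌋ = ⌊4572/575⌋ − ⌊4318/575⌋ = 7 − 7 = 0
n=18: ⌊(19·254)/575⌋ − ⌊(18·254)/575⌋ = ⌊4826/575⌋ − ⌊4572/575⌋ = 8 − 7 = 1
n=19: ⌊(20·254)/575⌋ − ⌊(19·254)/575⌋ = ⌊5080/575⌋ − ⌊4826/575⌋ = 8 − 8 = 0
n=20: ⌊(21·254)/575⌋ − ⌊(20·254)/575⌋ = ⌊5334/575⌋ − ⌊5080/575⌋ = 9 − 8 = 1
n=21: ⌊(22·254)/575⌋ − ⌊(21·254)/575⌋ = ⌊5588/575⌋ − ⌊5334/575⌋ = 9 − 9 = 0
n=22: ⌊(23·254)/575⌋ − ⌊(22·254)/575⌋ = ⌊5842/575⌋ − ⌊5588/575⌋ = 10 − 9 = 1
n=23: ⌊(24·254)/575⌋ − ⌊(23·254)/575⌋ = ⌊6096/575⌋ − ⌊5842/575⌋ = 10 − 10 = 0
n=24: ⌊(25·254)/575⌋ − ⌊(24·254)/575⌋ = ⌊6350/575⌋ − ⌊6096/575⌋ = 11 − 10 = 1
n=25: ⌊(26·254)/575⌋ − ⌊(25·254)/575⌋ = ⌊6604/575⌋ − ⌊6350/575⌋ = 11 − 11 = 0
n=26: ⌊(27·254)/575⌋ − ⌊(26·254)/575⌋ = ⌊6858/575⌋ − ⌊6604/575⌋ = 11 − 11 = 0
n=27: ⌊(28·254)/575⌋ − ⌊(27·254)/575⌋ = ⌊7112/575⌋ − ⌊6858/575⌋ = 12 − 11 = 1
n=28: ⌊(29·254)/575⌋ − ⌊(28·254)/575⌋ = ⌊7366/575⌋ − ⌊7112/575⌋ = 12 − 12 = 0
n=29: ⌊(30·254)/575⌋ − ⌊(29·254)/575⌋ = ⌊7620/575⌋ − ⌊7366/575⌋ = 13 − 12 = 1
n=30: ⌊(31·254)/575⌋ − ⌊(30·254)/575⌋ = ⌊7874/575⌋ − ⌊7620/575⌋ = 13 − 13 = 0
n=31: ⌊(32·254)/575⌋ − ⌊(31·254)/575⌋ = ⌊8128/575⌋ − ⌊7874/575⌋ = 14 − 13 = 1
n=32: ⌊(33·254)/575⌋ − ⌊(32·254)/575⌋ = ⌊8382/575⌋ − ⌊8128/575⌋ = 14 − 14 = 0
n=33: ⌊(34·254)/575⌋ − ⌊(33·254)/575⌋ = ⌊8636/575⌋ − ⌊8382/575⌋ = 15 − 14 = 1
n=34: ⌊(35·254)/575⌋ − ⌊(34·254)/575⌋ = ⌊8890/575⌋ − ⌊8636/575⌋ = 15 − 15 = 0
n=35: ⌊(36·254)/575⌋ − ⌊(35·254)/575⌋ = ⌊9144/575⌋ − ⌊8890/575⌋ = 15 − 15 = 0
n=36: ⌊(37·254)/575⌋ − ⌊(36·254)/575⌋ = ⌊9398/575⌋ − ⌊9144/575⌋ = 16 − 15 = 1
n=37: ⌊(38·254)/575⌋ − ⌊(37·254)/575⌋ = ⌊9652/575⌋ − ⌊9398/575⌋ = 16 − 16 = 0
n=38: ⌊(39·254)/575⌋ − ⌊(38·254)/575⌋ = ⌊9906/575⌋ − ⌊9652/575⌋ = 17 − 16 = 1
n=39: ⌊(40·254)/575⌋ − ⌊(39·254)/575⌋ = ⌊10160/575⌋ − ⌊9906/575⌋ = 17 − 17 = 0
n=40: ⌊(41·254)/575⌋ − ⌊(40·254)/575⌋ = ⌊10414/575⌋ − ⌊10160/575⌋ = 18 − 17 = 1
n=41: ⌊(42·254)/575⌋ − ⌊(41·254)/575⌋ = ⌊10668/575⌋ − ⌊10414/575⌋ = 18 − 18 = 0
n=42: ⌊(43·254)/575⌋ − ⌊(42·254)/575⌋ = ⌊10922/575⌋ − ⌊10668/575⌋ = 18 − 18 = 0
n=43: ⌊(44·254)/575⌋ − ⌊(43·254)/575⌋ = ⌊11176/575⌋ − ⌊10922/575⌋ = 19 − 18 = 1
n=44: ⌊(45·254)/575⌋ − ⌊(44·254)/575⌋ = ⌊11430/575⌋ − ⌊11176/575⌋ = 19 − 19 = 0
n=45: ⌊(46·254)/575⌋ − ⌊(45·254)/575⌋ = ⌊11684/575⌋ − ⌊11430/575⌋ = 20 − 19 = 1
n=46: ⌊(47·254)/575⌋ − ⌊(46·254)/575⌋ = ⌊11938/575⌋ − ⌊11684/575⌋ = 20 − 20 = 0
n=47: ⌊(48·254)/575⌋ − ⌊(47·254)/575⌋ = ⌊12192/575⌋ − ⌊11938/575⌋ = 21 − 20 = 1
n=48: ⌊(49·254)/575⌋ − ⌊(48·254)/575⌋ = ⌊12446/575⌋ − ⌊12192/575⌋ = 21 − 21 = 0
n=49: ⌊(50·254)/575⌋ − ⌊(49·254)/575⌋ = ⌊12700/575⌋ − ⌊12446/575⌋ = 22 − 21 = 1
n=50: ⌊(51·254)/575⌋ − ⌊(50·254)/575⌋ = ⌊12954/575⌋ − ⌊12700/575⌋ = 22 − 22 = 0
n=51: ⌊(52·254)/575⌋ − ⌊(51·254)/575⌋ = ⌊13208/575⌋ − ⌊12954/575⌋ = 22 − 22 = 0
n=52: ⌊(53·254)/575⌋ − ⌊(52·254)/575⌋ = ⌊13462/575⌋ − ⌊13208/575⌋ = 23 − 22 = 1
n=53: ⌊(54·254)/575⌋ − ⌊(53·254)/575⌋ = ⌊13716/575⌋ − ⌊13462/575⌋ = 23 − 23 = 0

001010100101010100101010100101010100101010010101010010


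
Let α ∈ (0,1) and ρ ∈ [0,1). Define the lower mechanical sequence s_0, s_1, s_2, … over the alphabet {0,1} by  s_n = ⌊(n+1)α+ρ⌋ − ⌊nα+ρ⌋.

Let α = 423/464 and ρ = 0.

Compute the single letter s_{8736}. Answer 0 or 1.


0

(n+1)α + ρ = (8737·423) / 464 = 3695751/464
nα + ρ     = (8736·423) / 464 = 3695328/464
⌊3695751/464⌋ = 7964,  ⌊3695328/464⌋ = 7964
s_{8736} = 7964 − 7964 = 0


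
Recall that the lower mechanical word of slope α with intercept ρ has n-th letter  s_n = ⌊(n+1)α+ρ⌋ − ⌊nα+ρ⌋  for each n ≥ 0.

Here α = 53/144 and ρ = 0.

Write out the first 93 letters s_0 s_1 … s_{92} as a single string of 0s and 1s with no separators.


n=0: ⌊(1·53)/144⌋ − ⌊(0·53)/144⌋ = ⌊53/144⌋ − ⌊0/144⌋ = 0 − 0 = 0
n=1: ⌊(2·53)/144⌋ − ⌊(1·53)/144⌋ = ⌊106/144⌋ − ⌊53/144⌋ = 0 − 0 = 0
n=2: ⌊(3·53)/144⌋ − ⌊(2·53)/144⌋ = ⌊159/144⌋ − ⌊106/144⌋ = 1 − 0 = 1
n=3: ⌊(4·53)/144⌋ − ⌊(3·53)/144⌋ = ⌊212/144⌋ − ⌊159/144⌋ = 1 − 1 = 0
n=4: ⌊(5·53)/144⌋ − ⌊(4·53)/144⌋ = ⌊265/144⌋ − ⌊212/144⌋ = 1 − 1 = 0
n=5: ⌊(6·53)/144⌋ − ⌊(5·53)/144⌋ = ⌊318/144⌋ − ⌊265/144⌋ = 2 − 1 = 1
n=6: ⌊(7·53)/144⌋ − ⌊(6·53)/144⌋ = ⌊371/144⌋ − ⌊318/144⌋ = 2 − 2 = 0
n=7: ⌊(8·53)/144⌋ − ⌊(7·53)/144⌋ = ⌊424/144⌋ − ⌊371/144⌋ = 2 − 2 = 0
n=8: ⌊(9·53)/144⌋ − ⌊(8·53)/144⌋ = ⌊477/144⌋ − ⌊424/144⌋ = 3 − 2 = 1
n=9: ⌊(10·53)/144⌋ − ⌊(9·53)/144⌋ = ⌊530/144⌋ − ⌊477/144⌋ = 3 − 3 = 0
n=10: ⌊(11·53)/144⌋ − ⌊(10·53)/144⌋ = ⌊583/144⌋ − ⌊530/144⌋ = 4 − 3 = 1
n=11: ⌊(12·53)/144⌋ − ⌊(11·53)/144⌋ = ⌊636/144⌋ − ⌊583/144⌋ = 4 − 4 = 0
n=12: ⌊(13·53)/144⌋ − ⌊(12·53)/144⌋ = ⌊689/144⌋ − ⌊636/144⌋ = 4 − 4 = 0
n=13: ⌊(14·53)/144⌋ − ⌊(13·53)/144⌋ = ⌊742/144⌋ − ⌊689/144⌋ = 5 − 4 = 1
n=14: ⌊(15·53)/144⌋ − ⌊(14·53)/144⌋ = ⌊795/144⌋ − ⌊742/144⌋ = 5 − 5 = 0
n=15: ⌊(16·53)/144⌋ − ⌊(15·53)/144⌋ = ⌊848/144⌋ − ⌊795/144⌋ = 5 − 5 = 0
n=16: ⌊(17·53)/144⌋ − ⌊(16·53)/144⌋ = ⌊901/144⌋ − ⌊848/144⌋ = 6 − 5 = 1
n=17: ⌊(18·53)/144⌋ − ⌊(17·53)/144⌋ = ⌊954/144⌋ − ⌊901/144⌋ = 6 − 6 = 0
n=18: ⌊(19·53)/144⌋ − ⌊(18·53)/144⌋ = ⌊1007/144⌋ − ⌊954/144⌋ = 6 − 6 = 0
n=19: ⌊(20·53)/144⌋ − ⌊(19·53)/144⌋ = ⌊1060/144⌋ − ⌊1007/144⌋ = 7 − 6 = 1
n=20: ⌊(21·53)/144⌋ − ⌊(20·53)/144⌋ = ⌊1113/144⌋ − ⌊1060/144⌋ = 7 − 7 = 0
n=21: ⌊(22·53)/144⌋ − ⌊(21·53)/144⌋ = ⌊1166/144⌋ − ⌊1113/144⌋ = 8 − 7 = 1
n=22: ⌊(23·53)/144⌋ − ⌊(22·53)/144⌋ = ⌊1219/144⌋ − ⌊1166/144⌋ = 8 − 8 = 0
n=23: ⌊(24·53)/144⌋ − ⌊(23·53)/144⌋ = ⌊1272/144⌋ − ⌊1219/144⌋ = 8 − 8 = 0
n=24: ⌊(25·53)/144⌋ − ⌊(24·53)/144⌋ = ⌊1325/144⌋ − ⌊1272/144⌋ = 9 − 8 = 1
n=25: ⌊(26·53)/144⌋ − ⌊(25·53)/144⌋ = ⌊1378/144⌋ − ⌊1325/144⌋ = 9 − 9 = 0
n=26: ⌊(27·53)/144⌋ − ⌊(26·53)/144⌋ = ⌊1431/144⌋ − ⌊1378/144⌋ = 9 − 9 = 0
n=27: ⌊(28·53)/144⌋ − ⌊(27·53)/144⌋ = ⌊1484/144⌋ − ⌊1431/144⌋ = 10 − 9 = 1
n=28: ⌊(29·53)/144⌋ − ⌊(28·53)/144⌋ = ⌊1537/144⌋ − ⌊1484/144⌋ = 10 − 10 = 0
n=29: ⌊(30·53)/144⌋ − ⌊(29·53)/144⌋ = ⌊1590/144⌋ − ⌊1537/144⌋ = 11 − 10 = 1
n=30: ⌊(31·53)/144⌋ − ⌊(30·53)/144⌋ = ⌊1643/144⌋ − ⌊1590/144⌋ = 11 − 11 = 0
n=31: ⌊(32·53)/144⌋ − ⌊(31·53)/144⌋ = ⌊1696/144⌋ − ⌊1643/144⌋ = 11 − 11 = 0
n=32: ⌊(33·53)/144⌋ − ⌊(32·53)/144⌋ = ⌊1749/144⌋ − ⌊1696/144⌋ = 12 − 11 = 1
n=33: ⌊(34·53)/144⌋ − ⌊(33·53)/144⌋ = ⌊1802/144⌋ − ⌊1749/144⌋ = 12 − 12 = 0
n=34: ⌊(35·53)/144⌋ − ⌊(34·53)/144⌋ = ⌊1855/144⌋ − ⌊1802/144⌋ = 12 − 12 = 0
n=35: ⌊(36·53)/144⌋ − ⌊(35·53)/144⌋ = ⌊1908/144⌋ − ⌊1855/144⌋ = 13 − 12 = 1
n=36: ⌊(37·53)/144⌋ − ⌊(36·53)/144⌋ = ⌊1961/144⌋ − ⌊1908/144⌋ = 13 − 13 = 0
n=37: ⌊(38·53)/144⌋ − ⌊(37·53)/144⌋ = ⌊2014/144⌋ − ⌊1961/144⌋ = 13 − 13 = 0
n=38: ⌊(39·53)/144⌋ − ⌊(38·53)/144⌋ = ⌊2067/144⌋ − ⌊2014/144⌋ = 14 − 13 = 1
n=39: ⌊(40·53)/144⌋ − ⌊(39·53)/144⌋ = ⌊2120/144⌋ − ⌊2067/144⌋ = 14 − 14 = 0
n=40: ⌊(41·53)/144⌋ − ⌊(40·53)/144⌋ = ⌊2173/144⌋ − ⌊2120/144⌋ = 15 − 14 = 1
n=41: ⌊(42·53)/144⌋ − ⌊(41·53)/144⌋ = ⌊2226/144⌋ − ⌊2173/144⌋ = 15 − 15 = 0
n=42: ⌊(43·53)/144⌋ − ⌊(42·53)/144⌋ = ⌊2279/144⌋ − ⌊2226/144⌋ = 15 − 15 = 0
n=43: ⌊(44·53)/144⌋ − ⌊(43·53)/144⌋ = ⌊2332/144⌋ − ⌊2279/144⌋ = 16 − 15 = 1
n=44: ⌊(45·53)/144⌋ − ⌊(44·53)/144⌋ = ⌊2385/144⌋ − ⌊2332/144⌋ = 16 − 16 = 0
n=45: ⌊(46·53)/144⌋ − ⌊(45·53)/144⌋ = ⌊2438/144⌋ − ⌊2385/144⌋ = 16 − 16 = 0
n=46: ⌊(47·53)/144⌋ − ⌊(46·53)/144⌋ = ⌊2491/144⌋ − ⌊2438/144⌋ = 17 − 16 = 1
n=47: ⌊(48·53)/144⌋ − ⌊(47·53)/144⌋ = ⌊2544/144⌋ − ⌊2491/144⌋ = 17 − 17 = 0
n=48: ⌊(49·53)/144⌋ − ⌊(48·53)/144⌋ = ⌊2597/144⌋ − ⌊2544/144⌋ = 18 − 17 = 1
n=49: ⌊(50·53)/144⌋ − ⌊(49·53)/144⌋ = ⌊2650/144⌋ − ⌊2597/144⌋ = 18 − 18 = 0
n=50: ⌊(51·53)/144⌋ − ⌊(50·53)/144⌋ = ⌊2703/144⌋ − ⌊2650/144⌋ = 18 − 18 = 0
n=51: ⌊(52·53)/144⌋ − ⌊(51·53)/144⌋ = ⌊2756/144⌋ − ⌊2703/144⌋ = 19 − 18 = 1
n=52: ⌊(53·53)/144⌋ − ⌊(52·53)/144⌋ = ⌊2809/144⌋ − ⌊2756/144⌋ = 19 − 19 = 0
n=53: ⌊(54·53)/144⌋ − ⌊(53·53)/144⌋ = ⌊2862/144⌋ − ⌊2809/144⌋ = 19 − 19 = 0
n=54: ⌊(55·53)/144⌋ − ⌊(54·53)/144⌋ = ⌊2915/144⌋ − ⌊2862/144⌋ = 20 − 19 = 1
n=55: ⌊(56·53)/144⌋ − ⌊(55·53)/144⌋ = ⌊2968/144⌋ − ⌊2915/144⌋ = 20 − 20 = 0
n=56: ⌊(57·53)/144⌋ − ⌊(56·53)/144⌋ = ⌊3021/144⌋ − ⌊2968/144⌋ = 20 − 20 = 0
n=57: ⌊(58·53)/144⌋ − ⌊(57·53)/144⌋ = ⌊3074/144⌋ − ⌊3021/144⌋ = 21 − 20 = 1
n=58: ⌊(59·53)/144⌋ − ⌊(58·53)/144⌋ = ⌊3127/144⌋ − ⌊3074/144⌋ = 21 − 21 = 0
n=59: ⌊(60·53)/144⌋ − ⌊(59·53)/144⌋ = ⌊3180/144⌋ − ⌊3127/144⌋ = 22 − 21 = 1
n=60: ⌊(61·53)/144⌋ − ⌊(60·53)/144⌋ = ⌊3233/144⌋ − ⌊3180/144⌋ = 22 − 22 = 0
n=61: ⌊(62·53)/144⌋ − ⌊(61·53)/144⌋ = ⌊3286/144⌋ − ⌊3233/144⌋ = 22 − 22 = 0
n=62: ⌊(63·53)/144⌋ − ⌊(62·53)/144⌋ = ⌊3339/144⌋ − ⌊3286/144⌋ = 23 − 22 = 1
n=63: ⌊(64·53)/144⌋ − ⌊(63·53)/144⌋ = ⌊3392/144⌋ − ⌊3339/144⌋ = 23 − 23 = 0
n=64: ⌊(65·53)/144⌋ − ⌊(64·53)/144⌋ = ⌊3445/144⌋ − ⌊3392/144⌋ = 23 − 23 = 0
n=65: ⌊(66·53)/144⌋ − ⌊(65·53)/144⌋ = ⌊3498/144⌋ − ⌊3445/144⌋ = 24 − 23 = 1
n=66: ⌊(67·53)/144⌋ − ⌊(66·53)/144⌋ = ⌊3551/144⌋ − ⌊3498/144⌋ = 24 − 24 = 0
n=67: ⌊(68·53)/144⌋ − ⌊(67·53)/144⌋ = ⌊3604/144⌋ − ⌊3551/144⌋ = 25 − 24 = 1
n=68: ⌊(69·53)/144⌋ − ⌊(68·53)/144⌋ = ⌊3657/144⌋ − ⌊3604/144⌋ = 25 − 25 = 0
n=69: ⌊(70·53)/144⌋ − ⌊(69·53)/144⌋ = ⌊3710/144⌋ − ⌊3657/144⌋ = 25 − 25 = 0
n=70: ⌊(71·53)/144⌋ − ⌊(70·53)/144⌋ = ⌊3763/144⌋ − ⌊3710/144⌋ = 26 − 25 = 1
n=71: ⌊(72·53)/144⌋ − ⌊(71·53)/144⌋ = ⌊3816/144⌋ − ⌊3763/144⌋ = 26 − 26 = 0
n=72: ⌊(73·53)/144⌋ − ⌊(72·53)/144⌋ = ⌊3869/144⌋ − ⌊3816/144⌋ = 26 − 26 = 0
n=73: ⌊(74·53)/144⌋ − ⌊(73·53)/144⌋ = ⌊3922/144⌋ − ⌊3869/144⌋ = 27 − 26 = 1
n=74: ⌊(75·53)/144⌋ − ⌊(74·53)/144⌋ = ⌊3975/144⌋ − ⌊3922/144⌋ = 27 − 27 = 0
n=75: ⌊(76·53)/144⌋ − ⌊(75·53)/144⌋ = ⌊4028/144⌋ − ⌊3975/144⌋ = 27 − 27 = 0
n=76: ⌊(77·53)/144⌋ − ⌊(76·53)/144⌋ = ⌊4081/144⌋ − ⌊4028/144⌋ = 28 − 27 = 1
n=77: ⌊(78·53)/144⌋ − ⌊(77·53)/144⌋ = ⌊4134/144⌋ − ⌊4081/144⌋ = 28 − 28 = 0
n=78: ⌊(79·53)/144⌋ − ⌊(78·53)/144⌋ = ⌊4187/144⌋ − ⌊4134/144⌋ = 29 − 28 = 1
n=79: ⌊(80·53)/144⌋ − ⌊(79·53)/144⌋ = ⌊4240/144⌋ − ⌊4187/144⌋ = 29 − 29 = 0
n=80: ⌊(81·53)/144⌋ − ⌊(80·53)/144⌋ = ⌊4293/144⌋ − ⌊4240/144⌋ = 29 − 29 = 0
n=81: ⌊(82·53)/144⌋ − ⌊(81·53)/144⌋ = ⌊4346/144⌋ − ⌊4293/144⌋ = 30 − 29 = 1
n=82: ⌊(83·53)/144⌋ − ⌊(82·53)/144⌋ = ⌊4399/144⌋ − ⌊4346/144⌋ = 30 − 30 = 0
n=83: ⌊(84·53)/144⌋ − ⌊(83·53)/144⌋ = ⌊4452/144⌋ − ⌊4399/144⌋ = 30 − 30 = 0
n=84: ⌊(85·53)/144⌋ − ⌊(84·53)/144⌋ = ⌊4505/144⌋ − ⌊4452/144⌋ = 31 − 30 = 1
n=85: ⌊(86·53)/144⌋ − ⌊(85·53)/144⌋ = ⌊4558/144⌋ − ⌊4505/144⌋ = 31 − 31 = 0
n=86: ⌊(87·53)/144⌋ − ⌊(86·53)/144⌋ = ⌊4611/144⌋ − ⌊4558/144⌋ = 32 − 31 = 1
n=87: ⌊(88·53)/144⌋ − ⌊(87·53)/144⌋ = ⌊4664/144⌋ − ⌊4611/144⌋ = 32 − 32 = 0
n=88: ⌊(89·53)/144⌋ − ⌊(88·53)/144⌋ = ⌊4717/144⌋ − ⌊4664/144⌋ = 32 − 32 = 0
n=89: ⌊(90·53)/144⌋ − ⌊(89·53)/144⌋ = ⌊4770/144⌋ − ⌊4717/144⌋ = 33 − 32 = 1
n=90: ⌊(91·53)/144⌋ − ⌊(90·53)/144⌋ = ⌊4823/144⌋ − ⌊4770/144⌋ = 33 − 33 = 0
n=91: ⌊(92·53)/144⌋ − ⌊(91·53)/144⌋ = ⌊4876/144⌋ − ⌊4823/144⌋ = 33 − 33 = 0
n=92: ⌊(93·53)/144⌋ − ⌊(92·53)/144⌋ = ⌊4929/144⌋ − ⌊4876/144⌋ = 34 − 33 = 1

001001001010010010010100100101001001001010010010100100100101001001010010010010100100101001001


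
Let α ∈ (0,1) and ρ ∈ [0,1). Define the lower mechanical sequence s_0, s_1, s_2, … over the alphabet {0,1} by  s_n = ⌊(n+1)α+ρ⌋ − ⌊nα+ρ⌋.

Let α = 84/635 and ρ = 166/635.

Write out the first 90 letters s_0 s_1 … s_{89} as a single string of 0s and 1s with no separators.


n=0: ⌊(1·84+166)/635⌋ − ⌊(0·84+166)/635⌋ = ⌊250/635⌋ − ⌊166/635⌋ = 0 − 0 = 0
n=1: ⌊(2·84+166)/635⌋ − ⌊(1·84+166)/635⌋ = ⌊334/635⌋ − ⌊250/635⌋ = 0 − 0 = 0
n=2: ⌊(3·84+166)/635⌋ − ⌊(2·84+166)/635⌋ = ⌊418/635⌋ − ⌊334/635⌋ = 0 − 0 = 0
n=3: ⌊(4·84+166)/635⌋ − ⌊(3·84+166)/635⌋ = ⌊502/635⌋ − ⌊418/635⌋ = 0 − 0 = 0
n=4: ⌊(5·84+166)/635⌋ − ⌊(4·84+166)/635⌋ = ⌊586/635⌋ − ⌊502/635⌋ = 0 − 0 = 0
n=5: ⌊(6·84+166)/635⌋ − ⌊(5·84+166)/635⌋ = ⌊670/635⌋ − ⌊586/635⌋ = 1 − 0 = 1
n=6: ⌊(7·84+166)/635⌋ − ⌊(6·84+166)/635⌋ = ⌊754/635⌋ − ⌊670/635⌋ = 1 − 1 = 0
n=7: ⌊(8·84+166)/635⌋ − ⌊(7·84+166)/635⌋ = ⌊838/635⌋ − ⌊754/635⌋ = 1 − 1 = 0
n=8: ⌊(9·84+166)/635⌋ − ⌊(8·84+166)/635⌋ = ⌊922/635⌋ − ⌊838/635⌋ = 1 − 1 = 0
n=9: ⌊(10·84+166)/635⌋ − ⌊(9·84+166)/635⌋ = ⌊1006/635⌋ − ⌊922/635⌋ = 1 − 1 = 0
n=10: ⌊(11·84+166)/635⌋ − ⌊(10·84+166)/635⌋ = ⌊1090/635⌋ − ⌊1006/635⌋ = 1 − 1 = 0
n=11: ⌊(12·84+166)/635⌋ − ⌊(11·84+166)/635⌋ = ⌊1174/635⌋ − ⌊1090/635⌋ = 1 − 1 = 0
n=12: ⌊(13·84+166)/635⌋ − ⌊(12·84+166)/635⌋ = ⌊1258/635⌋ − ⌊1174/635⌋ = 1 − 1 = 0
n=13: ⌊(14·84+166)/635⌋ − ⌊(13·84+166)/635⌋ = ⌊1342/635⌋ − ⌊1258/635⌋ = 2 − 1 = 1
n=14: ⌊(15·84+166)/635⌋ − ⌊(14·84+166)/635⌋ = ⌊1426/635⌋ − ⌊1342/635⌋ = 2 − 2 = 0
n=15: ⌊(16·84+166)/635⌋ − ⌊(15·84+166)/635⌋ = ⌊1510/635⌋ − ⌊1426/635⌋ = 2 − 2 = 0
n=16: ⌊(17·84+166)/635⌋ − ⌊(16·84+166)/635⌋ = ⌊1594/635⌋ − ⌊1510/635⌋ = 2 − 2 = 0
n=17: ⌊(18·84+166)/635⌋ − ⌊(17·84+166)/635⌋ = ⌊1678/635⌋ − ⌊1594/635⌋ = 2 − 2 = 0
n=18: ⌊(19·84+166)/635⌋ − ⌊(18·84+166)/635⌋ = ⌊1762/635⌋ − ⌊1678/635⌋ = 2 − 2 = 0
n=19: ⌊(20·84+166)/635⌋ − ⌊(19·84+166)/635⌋ = ⌊1846/635⌋ − ⌊1762/635⌋ = 2 − 2 = 0
n=20: ⌊(21·84+166)/635⌋ − ⌊(20·84+166)/635⌋ = ⌊1930/635⌋ − ⌊1846/635⌋ = 3 − 2 = 1
n=21: ⌊(22·84+166)/635⌋ − ⌊(21·84+166)/635⌋ = ⌊2014/635⌋ − ⌊1930/635⌋ = 3 − 3 = 0
n=22: ⌊(23·84+166)/635⌋ − ⌊(22·84+166)/635⌋ = ⌊2098/635⌋ − ⌊2014/635⌋ = 3 − 3 = 0
n=23: ⌊(24·84+166)/635⌋ − ⌊(23·84+166)/635⌋ = ⌊2182/635⌋ − ⌊2098/635⌋ = 3 − 3 = 0
n=24: ⌊(25·84+166)/635⌋ − ⌊(24·84+166)/635⌋ = ⌊2266/635⌋ − ⌊2182/635⌋ = 3 − 3 = 0
n=25: ⌊(26·84+166)/635⌋ − ⌊(25·84+166)/635⌋ = ⌊2350/635⌋ − ⌊2266/635⌋ = 3 − 3 = 0
n=26: ⌊(27·84+166)/635⌋ − ⌊(26·84+166)/635⌋ = ⌊2434/635⌋ − ⌊2350/635⌋ = 3 − 3 = 0
n=27: ⌊(28·84+166)/635⌋ − ⌊(27·84+166)/635⌋ = ⌊2518/635⌋ − ⌊2434/635⌋ = 3 − 3 = 0
n=28: ⌊(29·84+166)/635⌋ − ⌊(28·84+166)/635⌋ = ⌊2602/635⌋ − ⌊2518/635⌋ = 4 − 3 = 1
n=29: ⌊(30·84+166)/635⌋ − ⌊(29·84+166)/635⌋ = ⌊2686/635⌋ − ⌊2602/635⌋ = 4 − 4 = 0
n=30: ⌊(31·84+166)/635⌋ − ⌊(30·84+166)/635⌋ = ⌊2770/635⌋ − ⌊2686/635⌋ = 4 − 4 = 0
n=31: ⌊(32·84+166)/635⌋ − ⌊(31·84+166)/635⌋ = ⌊2854/635⌋ − ⌊2770/635⌋ = 4 − 4 = 0
n=32: ⌊(33·84+166)/635⌋ − ⌊(32·84+166)/635⌋ = ⌊2938/635⌋ − ⌊2854/635⌋ = 4 − 4 = 0
n=33: ⌊(34·84+166)/635⌋ − ⌊(33·84+166)/635⌋ = ⌊3022/635⌋ − ⌊2938/635⌋ = 4 − 4 = 0
n=34: ⌊(35·84+166)/635⌋ − ⌊(34·84+166)/635⌋ = ⌊3106/635⌋ − ⌊3022/635⌋ = 4 − 4 = 0
n=35: ⌊(36·84+166)/635⌋ − ⌊(35·84+166)/635⌋ = ⌊3190/635⌋ − ⌊3106/635⌋ = 5 − 4 = 1
n=36: ⌊(37·84+166)/635⌋ − ⌊(36·84+166)/635⌋ = ⌊3274/635⌋ − ⌊3190/635⌋ = 5 − 5 = 0
n=37: ⌊(38·84+166)/635⌋ − ⌊(37·84+166)/635⌋ = ⌊3358/635⌋ − ⌊3274/635⌋ = 5 − 5 = 0
n=38: ⌊(39·84+166)/635⌋ − ⌊(38·84+166)/635⌋ = ⌊3442/635⌋ − ⌊3358/635⌋ = 5 − 5 = 0
n=39: ⌊(40·84+166)/635⌋ − ⌊(39·84+166)/635⌋ = ⌊3526/635⌋ − ⌊3442/635⌋ = 5 − 5 = 0
n=40: ⌊(41·84+166)/635⌋ − ⌊(40·84+166)/635⌋ = ⌊3610/635⌋ − ⌊3526/635⌋ = 5 − 5 = 0
n=41: ⌊(42·84+166)/635⌋ − ⌊(41·84+166)/635⌋ = ⌊3694/635⌋ − ⌊3610/635⌋ = 5 − 5 = 0
n=42: ⌊(43·84+166)/635⌋ − ⌊(42·84+166)/635⌋ = ⌊3778/635⌋ − ⌊3694/635⌋ = 5 − 5 = 0
n=43: ⌊(44·84+166)/635⌋ − ⌊(43·84+166)/635⌋ = ⌊3862/635⌋ − ⌊3778/635⌋ = 6 − 5 = 1
n=44: ⌊(45·84+166)/635⌋ − ⌊(44·84+166)/635⌋ = ⌊3946/635⌋ − ⌊3862/635⌋ = 6 − 6 = 0
n=45: ⌊(46·84+166)/635⌋ − ⌊(45·84+166)/635⌋ = ⌊4030/635⌋ − ⌊3946/635⌋ = 6 − 6 = 0
n=46: ⌊(47·84+166)/635⌋ − ⌊(46·84+166)/635⌋ = ⌊4114/635⌋ − ⌊4030/635⌋ = 6 − 6 = 0
n=47: ⌊(48·84+166)/635⌋ − ⌊(47·84+166)/635⌋ = ⌊4198/635⌋ − ⌊4114/635⌋ = 6 − 6 = 0
n=48: ⌊(49·84+166)/635⌋ − ⌊(48·84+166)/635⌋ = ⌊4282/635⌋ − ⌊4198/635⌋ = 6 − 6 = 0
n=49: ⌊(50·84+166)/635⌋ − ⌊(49·84+166)/635⌋ = ⌊4366/635⌋ − ⌊4282/635⌋ = 6 − 6 = 0
n=50: ⌊(51·84+166)/635⌋ − ⌊(50·84+166)/635⌋ = ⌊4450/635⌋ − ⌊4366/635⌋ = 7 − 6 = 1
n=51: ⌊(52·84+166)/635⌋ − ⌊(51·84+166)/635⌋ = ⌊4534/635⌋ − ⌊4450/635⌋ = 7 − 7 = 0
n=52: ⌊(53·84+166)/635⌋ − ⌊(52·84+166)/635⌋ = ⌊4618/635⌋ − ⌊4534/635⌋ = 7 − 7 = 0
n=53: ⌊(54·84+166)/635⌋ − ⌊(53·84+166)/635⌋ = ⌊4702/635⌋ − ⌊4618/635⌋ = 7 − 7 = 0
n=54: ⌊(55·84+166)/635⌋ − ⌊(54·84+166)/635⌋ = ⌊4786/635⌋ − ⌊4702/635⌋ = 7 − 7 = 0
n=55: ⌊(56·84+166)/635⌋ − ⌊(55·84+166)/635⌋ = ⌊4870/635⌋ − ⌊4786/635⌋ = 7 − 7 = 0
n=56: ⌊(57·84+166)/635⌋ − ⌊(56·84+166)/635⌋ = ⌊4954/635⌋ − ⌊4870/635⌋ = 7 − 7 = 0
n=57: ⌊(58·84+166)/635⌋ − ⌊(57·84+166)/635⌋ = ⌊5038/635⌋ − ⌊4954/635⌋ = 7 − 7 = 0
n=58: ⌊(59·84+166)/635⌋ − ⌊(58·84+166)/635⌋ = ⌊5122/635⌋ − ⌊5038/635⌋ = 8 − 7 = 1
n=59: ⌊(60·84+166)/635⌋ − ⌊(59·84+166)/635⌋ = ⌊5206/635⌋ − ⌊5122/635⌋ = 8 − 8 = 0
n=60: ⌊(61·84+166)/635⌋ − ⌊(60·84+166)/635⌋ = ⌊5290/635⌋ − ⌊5206/635⌋ = 8 − 8 = 0
n=61: ⌊(62·84+166)/635⌋ − ⌊(61·84+166)/635⌋ = ⌊5374/635⌋ − ⌊5290/635⌋ = 8 − 8 = 0
n=62: ⌊(63·84+166)/635⌋ − ⌊(62·84+166)/635⌋ = ⌊5458/635⌋ − ⌊5374/635⌋ = 8 − 8 = 0
n=63: ⌊(64·84+166)/635⌋ − ⌊(63·84+166)/635⌋ = ⌊5542/635⌋ − ⌊5458/635⌋ = 8 − 8 = 0
n=64: ⌊(65·84+166)/635⌋ − ⌊(64·84+166)/635⌋ = ⌊5626/635⌋ − ⌊5542/635⌋ = 8 − 8 = 0
n=65: ⌊(66·84+166)/635⌋ − ⌊(65·84+166)/635⌋ = ⌊5710/635⌋ − ⌊5626/635⌋ = 8 − 8 = 0
n=66: ⌊(67·84+166)/635⌋ − ⌊(66·84+166)/635⌋ = ⌊5794/635⌋ − ⌊5710/635⌋ = 9 − 8 = 1
n=67: ⌊(68·84+166)/635⌋ − ⌊(67·84+166)/635⌋ = ⌊5878/635⌋ − ⌊5794/635⌋ = 9 − 9 = 0
n=68: ⌊(69·84+166)/635⌋ − ⌊(68·84+166)/635⌋ = ⌊5962/635⌋ − ⌊5878/635⌋ = 9 − 9 = 0
n=69: ⌊(70·84+166)/635⌋ − ⌊(69·84+166)/635⌋ = ⌊6046/635⌋ − ⌊5962/635⌋ = 9 − 9 = 0
n=70: ⌊(71·84+166)/635⌋ − ⌊(70·84+166)/635⌋ = ⌊6130/635⌋ − ⌊6046/635⌋ = 9 − 9 = 0
n=71: ⌊(72·84+166)/635⌋ − ⌊(71·84+166)/635⌋ = ⌊6214/635⌋ − ⌊6130/635⌋ = 9 − 9 = 0
n=72: ⌊(73·84+166)/635⌋ − ⌊(72·84+166)/635⌋ = ⌊6298/635⌋ − ⌊6214/635⌋ = 9 − 9 = 0
n=73: ⌊(74·84+166)/635⌋ − ⌊(73·84+166)/635⌋ = ⌊6382/635⌋ − ⌊6298/635⌋ = 10 − 9 = 1
n=74: ⌊(75·84+166)/635⌋ − ⌊(74·84+166)/635⌋ = ⌊6466/635⌋ − ⌊6382/635⌋ = 10 − 10 = 0
n=75: ⌊(76·84+166)/635⌋ − ⌊(75·84+166)/635⌋ = ⌊6550/635⌋ − ⌊6466/635⌋ = 10 − 10 = 0
n=76: ⌊(77·84+166)/635⌋ − ⌊(76·84+166)/635⌋ = ⌊6634/635⌋ − ⌊6550/635⌋ = 10 − 10 = 0
n=77: ⌊(78·84+166)/635⌋ − ⌊(77·84+166)/635⌋ = ⌊6718/635⌋ − ⌊6634/635⌋ = 10 − 10 = 0
n=78: ⌊(79·84+166)/635⌋ − ⌊(78·84+166)/635⌋ = ⌊6802/635⌋ − ⌊6718/635⌋ = 10 − 10 = 0
n=79: ⌊(80·84+166)/635⌋ − ⌊(79·84+166)/635⌋ = ⌊6886/635⌋ − ⌊6802/635⌋ = 10 − 10 = 0
n=80: ⌊(81·84+166)/635⌋ − ⌊(80·84+166)/635⌋ = ⌊6970/635⌋ − ⌊6886/635⌋ = 10 − 10 = 0
n=81: ⌊(82·84+166)/635⌋ − ⌊(81·84+166)/635⌋ = ⌊7054/635⌋ − ⌊6970/635⌋ = 11 − 10 = 1
n=82: ⌊(83·84+166)/635⌋ − ⌊(82·84+166)/635⌋ = ⌊7138/635⌋ − ⌊7054/635⌋ = 11 − 11 = 0
n=83: ⌊(84·84+166)/635⌋ − ⌊(83·84+166)/635⌋ = ⌊7222/635⌋ − ⌊7138/635⌋ = 11 − 11 = 0
n=84: ⌊(85·84+166)/635⌋ − ⌊(84·84+166)/635⌋ = ⌊7306/635⌋ − ⌊7222/635⌋ = 11 − 11 = 0
n=85: ⌊(86·84+166)/635⌋ − ⌊(85·84+166)/635⌋ = ⌊7390/635⌋ − ⌊7306/635⌋ = 11 − 11 = 0
n=86: ⌊(87·84+166)/635⌋ − ⌊(86·84+166)/635⌋ = ⌊7474/635⌋ − ⌊7390/635⌋ = 11 − 11 = 0
n=87: ⌊(88·84+166)/635⌋ − ⌊(87·84+166)/635⌋ = ⌊7558/635⌋ − ⌊7474/635⌋ = 11 − 11 = 0
n=88: ⌊(89·84+166)/635⌋ − ⌊(88·84+166)/635⌋ = ⌊7642/635⌋ − ⌊7558/635⌋ = 12 − 11 = 1
n=89: ⌊(90·84+166)/635⌋ − ⌊(89·84+166)/635⌋ = ⌊7726/635⌋ − ⌊7642/635⌋ = 12 − 12 = 0

000001000000010000001000000010000001000000010000001000000010000000100000010000000100000010


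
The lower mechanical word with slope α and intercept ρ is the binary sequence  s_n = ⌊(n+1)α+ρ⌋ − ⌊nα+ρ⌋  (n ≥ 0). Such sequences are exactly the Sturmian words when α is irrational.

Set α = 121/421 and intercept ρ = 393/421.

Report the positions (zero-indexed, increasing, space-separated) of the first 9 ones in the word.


n=0: ⌊514/421⌋−⌊393/421⌋ = 1−0 = 1  ← one
n=1: ⌊635/421⌋−⌊514/421⌋ = 1−1 = 0
n=2: ⌊756/421⌋−⌊635/421⌋ = 1−1 = 0
n=3: ⌊877/421⌋−⌊756/421⌋ = 2−1 = 1  ← one
n=4: ⌊998/421⌋−⌊877/421⌋ = 2−2 = 0
n=5: ⌊1119/421⌋−⌊998/421⌋ = 2−2 = 0
n=6: ⌊1240/421⌋−⌊1119/421⌋ = 2−2 = 0
n=7: ⌊1361/421⌋−⌊1240/421⌋ = 3−2 = 1  ← one
n=8: ⌊1482/421⌋−⌊1361/421⌋ = 3−3 = 0
n=9: ⌊1603/421⌋−⌊1482/421⌋ = 3−3 = 0
n=10: ⌊1724/421⌋−⌊1603/421⌋ = 4−3 = 1  ← one
n=11: ⌊1845/421⌋−⌊1724/421⌋ = 4−4 = 0
n=12: ⌊1966/421⌋−⌊1845/421⌋ = 4−4 = 0
n=13: ⌊2087/421⌋−⌊1966/421⌋ = 4−4 = 0
n=14: ⌊2208/421⌋−⌊2087/421⌋ = 5−4 = 1  ← one
n=15: ⌊2329/421⌋−⌊2208/421⌋ = 5−5 = 0
n=16: ⌊2450/421⌋−⌊2329/421⌋ = 5−5 = 0
n=17: ⌊2571/421⌋−⌊2450/421⌋ = 6−5 = 1  ← one
n=18: ⌊2692/421⌋−⌊2571/421⌋ = 6−6 = 0
n=19: ⌊2813/421⌋−⌊2692/421⌋ = 6−6 = 0
n=20: ⌊2934/421⌋−⌊2813/421⌋ = 6−6 = 0
n=21: ⌊3055/421⌋−⌊2934/421⌋ = 7−6 = 1  ← one
n=22: ⌊3176/421⌋−⌊3055/421⌋ = 7−7 = 0
n=23: ⌊3297/421⌋−⌊3176/421⌋ = 7−7 = 0
n=24: ⌊3418/421⌋−⌊3297/421⌋ = 8−7 = 1  ← one
n=25: ⌊3539/421⌋−⌊3418/421⌋ = 8−8 = 0
n=26: ⌊3660/421⌋−⌊3539/421⌋ = 8−8 = 0
n=27: ⌊3781/421⌋−⌊3660/421⌋ = 8−8 = 0
n=28: ⌊3902/421⌋−⌊3781/421⌋ = 9−8 = 1  ← one
positions of the first 9 ones: 0 3 7 10 14 17 21 24 28

0 3 7 10 14 17 21 24 28
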